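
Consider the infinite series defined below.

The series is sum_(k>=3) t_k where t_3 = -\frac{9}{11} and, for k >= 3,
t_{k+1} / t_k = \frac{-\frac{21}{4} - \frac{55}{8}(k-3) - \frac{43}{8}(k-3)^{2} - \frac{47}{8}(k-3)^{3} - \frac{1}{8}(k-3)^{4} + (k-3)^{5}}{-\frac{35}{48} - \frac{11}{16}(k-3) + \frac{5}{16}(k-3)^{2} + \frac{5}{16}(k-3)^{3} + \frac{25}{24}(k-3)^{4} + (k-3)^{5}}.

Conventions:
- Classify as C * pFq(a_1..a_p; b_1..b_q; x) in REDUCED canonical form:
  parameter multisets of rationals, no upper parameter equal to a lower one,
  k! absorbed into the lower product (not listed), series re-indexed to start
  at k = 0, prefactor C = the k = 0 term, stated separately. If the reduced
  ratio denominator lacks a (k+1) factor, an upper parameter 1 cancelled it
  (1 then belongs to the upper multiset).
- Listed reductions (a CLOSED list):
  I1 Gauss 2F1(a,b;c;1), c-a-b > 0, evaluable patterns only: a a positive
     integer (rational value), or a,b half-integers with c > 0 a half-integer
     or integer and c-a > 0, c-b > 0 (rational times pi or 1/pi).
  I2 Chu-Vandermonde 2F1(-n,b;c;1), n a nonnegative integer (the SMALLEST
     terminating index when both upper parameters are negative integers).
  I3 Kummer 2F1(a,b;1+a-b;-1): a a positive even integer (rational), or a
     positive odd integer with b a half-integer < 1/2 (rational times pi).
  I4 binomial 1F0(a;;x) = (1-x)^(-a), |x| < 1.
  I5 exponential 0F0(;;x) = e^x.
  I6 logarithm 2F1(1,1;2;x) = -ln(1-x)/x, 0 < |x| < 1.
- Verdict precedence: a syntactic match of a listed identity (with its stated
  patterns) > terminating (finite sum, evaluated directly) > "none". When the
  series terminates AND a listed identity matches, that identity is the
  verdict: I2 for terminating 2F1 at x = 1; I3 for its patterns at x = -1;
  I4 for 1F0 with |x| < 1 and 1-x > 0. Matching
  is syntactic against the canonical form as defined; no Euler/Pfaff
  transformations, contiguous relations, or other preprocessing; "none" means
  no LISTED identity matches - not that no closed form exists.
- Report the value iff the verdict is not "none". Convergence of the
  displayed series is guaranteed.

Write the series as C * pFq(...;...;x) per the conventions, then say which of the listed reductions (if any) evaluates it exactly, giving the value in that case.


Reduced: x = 1, 2F1, upper = {-3, 2}, lower = {-\frac{5}{6}}, C = -\frac{9}{11}. Verdict at x = 1: Chu-Vandermonde (I2) matches (terminating 2F1 at x = 1 with n = 3, b = 2, c = -\frac{5}{6}). Its exact value is -\frac{153}{7}.

First insight: t_0 being -\frac{9}{11}, the ratio is unreduced: k^2 + 1 divides both sides (prefactor -9/11).
Step ratio: r(k) = 1 * (k-3) (k+2) / [(k-\frac{5}{6}) (k+1)] - rational in k. x = 1; t_0 = -\frac{9}{11}; negate the roots.


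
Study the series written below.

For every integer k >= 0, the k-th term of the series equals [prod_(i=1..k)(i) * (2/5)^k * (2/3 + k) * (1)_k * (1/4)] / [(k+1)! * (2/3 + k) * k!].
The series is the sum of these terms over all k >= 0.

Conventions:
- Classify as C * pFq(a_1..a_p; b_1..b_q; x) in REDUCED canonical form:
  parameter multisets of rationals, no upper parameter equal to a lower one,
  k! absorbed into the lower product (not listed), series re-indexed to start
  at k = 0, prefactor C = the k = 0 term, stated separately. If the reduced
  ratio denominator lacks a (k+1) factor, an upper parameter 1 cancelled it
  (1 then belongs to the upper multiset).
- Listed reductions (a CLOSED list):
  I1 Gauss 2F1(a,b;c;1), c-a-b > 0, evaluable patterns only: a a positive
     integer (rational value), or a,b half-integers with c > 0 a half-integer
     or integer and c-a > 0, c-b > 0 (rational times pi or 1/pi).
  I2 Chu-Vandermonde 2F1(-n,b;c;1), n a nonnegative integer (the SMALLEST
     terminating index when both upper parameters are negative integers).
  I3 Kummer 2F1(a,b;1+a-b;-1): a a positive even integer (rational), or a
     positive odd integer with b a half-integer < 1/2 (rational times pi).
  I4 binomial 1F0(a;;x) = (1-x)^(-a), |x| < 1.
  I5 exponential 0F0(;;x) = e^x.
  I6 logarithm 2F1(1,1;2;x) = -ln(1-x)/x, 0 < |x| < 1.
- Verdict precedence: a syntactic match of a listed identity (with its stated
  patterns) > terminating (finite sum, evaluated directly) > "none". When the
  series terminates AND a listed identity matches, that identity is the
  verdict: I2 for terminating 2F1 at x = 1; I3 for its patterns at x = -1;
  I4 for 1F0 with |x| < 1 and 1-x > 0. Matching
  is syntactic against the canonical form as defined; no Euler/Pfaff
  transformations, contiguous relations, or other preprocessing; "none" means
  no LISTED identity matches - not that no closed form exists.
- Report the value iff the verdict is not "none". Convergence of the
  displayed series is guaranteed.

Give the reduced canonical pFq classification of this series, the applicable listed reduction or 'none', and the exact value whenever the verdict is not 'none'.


Reduced: x = 2/5, 2F1, upper = {1, 1}, lower = {2}, C = 1/4. Verdict (x = 2/5): logarithm (I6) applies (the logarithm: parameters (1,1;2), x = 2/5). Exact value: (-5/8) * ln(3/5).

Key observation: with t_0 = 1/4, striking the common factor k + 2/3 reduces the term (C = 1/4, x = 2/5).
Adjacent-term ratio: r(k) = (2/5) * (k+1) (k+1) / [(k+2) (k+1)] - rational; roots negated = parameters, x = (2/5), C = 1/4.


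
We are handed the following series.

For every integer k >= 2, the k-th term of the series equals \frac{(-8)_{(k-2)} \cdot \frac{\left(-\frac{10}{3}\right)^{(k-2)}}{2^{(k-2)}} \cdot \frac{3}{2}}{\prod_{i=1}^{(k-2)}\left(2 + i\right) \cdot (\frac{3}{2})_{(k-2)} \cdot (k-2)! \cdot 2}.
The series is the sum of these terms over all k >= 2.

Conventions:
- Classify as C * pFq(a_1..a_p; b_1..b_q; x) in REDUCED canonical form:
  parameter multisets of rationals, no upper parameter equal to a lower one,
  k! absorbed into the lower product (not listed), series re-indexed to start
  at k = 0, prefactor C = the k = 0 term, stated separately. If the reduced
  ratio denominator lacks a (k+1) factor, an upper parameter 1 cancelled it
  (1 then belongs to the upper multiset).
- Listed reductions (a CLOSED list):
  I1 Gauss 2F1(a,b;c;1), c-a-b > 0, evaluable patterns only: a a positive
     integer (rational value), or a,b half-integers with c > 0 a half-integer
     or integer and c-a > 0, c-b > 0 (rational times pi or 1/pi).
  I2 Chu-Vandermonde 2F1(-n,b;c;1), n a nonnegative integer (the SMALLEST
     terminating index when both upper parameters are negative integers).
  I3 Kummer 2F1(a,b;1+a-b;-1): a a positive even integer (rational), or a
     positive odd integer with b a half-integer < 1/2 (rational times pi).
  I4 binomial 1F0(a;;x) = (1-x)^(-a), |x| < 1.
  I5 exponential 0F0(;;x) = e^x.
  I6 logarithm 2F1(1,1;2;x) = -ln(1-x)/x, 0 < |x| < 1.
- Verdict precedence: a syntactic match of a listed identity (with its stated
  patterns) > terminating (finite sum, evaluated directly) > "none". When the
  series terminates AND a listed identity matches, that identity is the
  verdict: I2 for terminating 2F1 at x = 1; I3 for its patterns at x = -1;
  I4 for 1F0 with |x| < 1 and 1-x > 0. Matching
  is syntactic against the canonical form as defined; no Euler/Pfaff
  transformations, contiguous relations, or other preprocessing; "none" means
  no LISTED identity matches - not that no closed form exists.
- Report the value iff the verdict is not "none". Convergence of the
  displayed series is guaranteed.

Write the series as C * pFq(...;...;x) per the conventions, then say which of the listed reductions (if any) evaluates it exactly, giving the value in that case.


This is \frac{3}{4} * 1F2(-8; \frac{3}{2}, 3; -\frac{5}{3}) in reduced canonical form. Verdict: terminating - the sum ends at index 8 because -8 is a negative integer; exact evaluation follows. Exact value: \frac{31006442502509}{6836909811732}.

Structural cue: with t_0 = \frac{3}{4}, the two k-th powers (prefactor 3/4) combine into one argument.
Term ratio: r(k) = -\frac{5}{3} * (k-8) / [(k+\frac{3}{2}) (k+3) (k+1)] - rational; roots negated = parameters, x = -\frac{5}{3}, C = \frac{3}{4}.


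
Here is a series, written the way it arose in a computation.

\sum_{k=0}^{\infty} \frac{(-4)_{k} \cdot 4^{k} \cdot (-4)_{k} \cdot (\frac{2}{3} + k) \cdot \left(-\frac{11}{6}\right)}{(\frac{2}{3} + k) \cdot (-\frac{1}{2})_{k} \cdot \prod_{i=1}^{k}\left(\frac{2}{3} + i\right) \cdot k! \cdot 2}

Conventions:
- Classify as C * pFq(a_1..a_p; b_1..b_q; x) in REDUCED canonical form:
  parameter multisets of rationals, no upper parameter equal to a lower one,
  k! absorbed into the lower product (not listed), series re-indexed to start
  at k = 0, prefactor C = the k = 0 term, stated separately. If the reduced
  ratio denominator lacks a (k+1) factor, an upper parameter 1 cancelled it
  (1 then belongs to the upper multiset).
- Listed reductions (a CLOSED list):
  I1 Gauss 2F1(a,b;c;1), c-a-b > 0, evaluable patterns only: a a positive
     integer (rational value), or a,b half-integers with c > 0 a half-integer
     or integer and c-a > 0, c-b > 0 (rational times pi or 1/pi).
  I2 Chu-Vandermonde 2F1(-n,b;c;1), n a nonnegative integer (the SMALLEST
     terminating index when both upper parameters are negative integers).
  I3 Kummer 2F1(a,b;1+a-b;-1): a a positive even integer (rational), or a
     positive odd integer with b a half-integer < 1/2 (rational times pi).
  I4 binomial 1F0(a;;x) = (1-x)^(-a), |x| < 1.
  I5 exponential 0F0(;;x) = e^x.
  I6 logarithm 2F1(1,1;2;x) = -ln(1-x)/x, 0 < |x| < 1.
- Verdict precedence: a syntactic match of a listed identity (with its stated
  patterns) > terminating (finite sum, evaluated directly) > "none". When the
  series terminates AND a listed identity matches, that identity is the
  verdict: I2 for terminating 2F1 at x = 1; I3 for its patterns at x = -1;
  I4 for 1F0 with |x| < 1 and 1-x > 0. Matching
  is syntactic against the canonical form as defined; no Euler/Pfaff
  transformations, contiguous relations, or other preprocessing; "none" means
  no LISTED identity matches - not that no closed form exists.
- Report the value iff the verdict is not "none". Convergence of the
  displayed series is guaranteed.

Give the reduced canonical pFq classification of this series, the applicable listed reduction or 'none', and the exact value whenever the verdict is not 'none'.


With C = -\frac{11}{12}: the canonical form is 2F2(-4, -4; -\frac{1}{2}, \frac{5}{3}; 4). Verdict: terminating (-4 upstairs). 5 nonzero terms in all; added directly. Sum: \frac{4243003}{2100}.

Structural cue: t_0 = -\frac{11}{12} here, and the factor k + 2/3 cancels (top and bottom), leaving C = -11/12.
Step ratio: r(k) = 4 * (k-4) (k-4) / [(k-\frac{1}{2}) (k+\frac{5}{3}) (k+1)] - rational in k. x = 4; t_0 = -\frac{11}{12}; negate the roots.


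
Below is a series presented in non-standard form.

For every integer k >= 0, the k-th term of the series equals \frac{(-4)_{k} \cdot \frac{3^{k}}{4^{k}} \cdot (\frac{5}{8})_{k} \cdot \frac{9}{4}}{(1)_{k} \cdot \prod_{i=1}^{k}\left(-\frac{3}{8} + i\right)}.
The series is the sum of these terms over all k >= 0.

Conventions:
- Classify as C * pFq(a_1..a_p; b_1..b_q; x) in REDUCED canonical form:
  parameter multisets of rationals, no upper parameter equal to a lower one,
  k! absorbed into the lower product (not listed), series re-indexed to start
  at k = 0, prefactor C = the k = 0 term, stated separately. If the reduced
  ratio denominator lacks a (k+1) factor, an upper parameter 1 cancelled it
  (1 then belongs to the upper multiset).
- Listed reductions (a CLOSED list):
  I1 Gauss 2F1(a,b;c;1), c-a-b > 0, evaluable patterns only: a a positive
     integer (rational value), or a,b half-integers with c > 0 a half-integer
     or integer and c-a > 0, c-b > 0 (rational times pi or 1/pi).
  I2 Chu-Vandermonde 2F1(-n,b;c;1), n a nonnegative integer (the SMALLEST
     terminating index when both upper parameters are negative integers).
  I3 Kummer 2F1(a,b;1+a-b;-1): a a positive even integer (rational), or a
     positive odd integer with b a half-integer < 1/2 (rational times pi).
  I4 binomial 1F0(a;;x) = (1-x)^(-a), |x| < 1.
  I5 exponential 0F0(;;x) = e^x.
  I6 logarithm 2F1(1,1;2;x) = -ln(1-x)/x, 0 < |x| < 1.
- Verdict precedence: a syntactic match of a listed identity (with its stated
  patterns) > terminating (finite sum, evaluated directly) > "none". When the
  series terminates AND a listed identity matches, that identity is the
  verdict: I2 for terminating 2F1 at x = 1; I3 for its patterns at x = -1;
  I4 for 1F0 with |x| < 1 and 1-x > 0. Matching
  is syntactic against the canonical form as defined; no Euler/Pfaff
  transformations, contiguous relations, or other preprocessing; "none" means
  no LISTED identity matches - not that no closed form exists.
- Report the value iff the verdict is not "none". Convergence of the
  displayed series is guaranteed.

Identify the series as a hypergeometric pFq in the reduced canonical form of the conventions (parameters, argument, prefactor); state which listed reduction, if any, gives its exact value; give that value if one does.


Classification (C = \frac{9}{4}): 1F0 with upper {-4}, lower {-}, argument x = \frac{3}{4}. Verdict: the binomial series (I4) matches (the 1F0 binomial series: exponent 4, x = \frac{3}{4}). Hence: \frac{9}{1024}.

First insight: with t_0 = \frac{9}{4}, the lower running product (prefactor 9/4) is a rising factorial.
Consecutive-term ratio: r(k) = \frac{3}{4} * (k-4) / [(k+1)] ; factor over Q: parameters, x = \frac{3}{4}, and C = \frac{9}{4}.


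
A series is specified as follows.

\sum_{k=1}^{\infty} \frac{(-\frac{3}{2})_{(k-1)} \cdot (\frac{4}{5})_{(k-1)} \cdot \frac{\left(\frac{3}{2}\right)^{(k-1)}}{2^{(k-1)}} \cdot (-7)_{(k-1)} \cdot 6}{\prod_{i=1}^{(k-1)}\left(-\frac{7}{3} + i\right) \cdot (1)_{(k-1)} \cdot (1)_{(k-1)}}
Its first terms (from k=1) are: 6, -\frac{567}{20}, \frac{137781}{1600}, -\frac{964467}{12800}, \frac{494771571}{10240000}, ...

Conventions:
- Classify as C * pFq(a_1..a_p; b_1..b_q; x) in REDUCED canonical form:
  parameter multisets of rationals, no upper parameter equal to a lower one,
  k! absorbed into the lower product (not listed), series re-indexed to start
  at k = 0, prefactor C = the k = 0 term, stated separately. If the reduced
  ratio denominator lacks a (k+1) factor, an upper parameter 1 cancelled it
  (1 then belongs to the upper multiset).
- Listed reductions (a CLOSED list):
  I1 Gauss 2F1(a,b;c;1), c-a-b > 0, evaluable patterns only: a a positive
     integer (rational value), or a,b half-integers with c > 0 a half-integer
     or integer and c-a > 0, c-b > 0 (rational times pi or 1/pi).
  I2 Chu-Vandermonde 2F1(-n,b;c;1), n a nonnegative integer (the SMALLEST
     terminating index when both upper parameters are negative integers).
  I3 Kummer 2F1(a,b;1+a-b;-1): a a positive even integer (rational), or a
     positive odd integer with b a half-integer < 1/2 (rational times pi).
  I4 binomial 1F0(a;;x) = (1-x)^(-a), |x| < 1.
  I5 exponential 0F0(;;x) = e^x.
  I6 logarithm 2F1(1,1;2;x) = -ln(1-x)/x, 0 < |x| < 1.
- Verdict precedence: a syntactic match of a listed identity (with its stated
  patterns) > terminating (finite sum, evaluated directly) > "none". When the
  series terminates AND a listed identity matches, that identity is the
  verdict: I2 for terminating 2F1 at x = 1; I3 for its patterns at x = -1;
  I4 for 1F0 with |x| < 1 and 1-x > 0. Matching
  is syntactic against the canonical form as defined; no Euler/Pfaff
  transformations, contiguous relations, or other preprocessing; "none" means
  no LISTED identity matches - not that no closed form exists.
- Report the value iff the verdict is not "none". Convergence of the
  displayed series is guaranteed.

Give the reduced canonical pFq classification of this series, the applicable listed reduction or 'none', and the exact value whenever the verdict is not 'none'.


Prefactor 6, argument \frac{3}{4}: 3F2 with upper {-7, -\frac{3}{2}, \frac{4}{5}} over lower {-\frac{4}{3}, 1}. Verdict: terminating at k = 7: the factor (-7)_k kills every later term; summing the 8 survivors is exact. Sum: \frac{1530039636798753}{72089600000000}.

First insight: with t_0 = 6, the lower running product (C = 6) is a rising factorial.
Step ratio: r(k) = \frac{3}{4} * (k-7) (k-\frac{3}{2}) (k+\frac{4}{5}) / [(k-\frac{4}{3}) (k+1) (k+1)] - rational in k. x = \frac{3}{4}; t_0 = 6; negate the roots.


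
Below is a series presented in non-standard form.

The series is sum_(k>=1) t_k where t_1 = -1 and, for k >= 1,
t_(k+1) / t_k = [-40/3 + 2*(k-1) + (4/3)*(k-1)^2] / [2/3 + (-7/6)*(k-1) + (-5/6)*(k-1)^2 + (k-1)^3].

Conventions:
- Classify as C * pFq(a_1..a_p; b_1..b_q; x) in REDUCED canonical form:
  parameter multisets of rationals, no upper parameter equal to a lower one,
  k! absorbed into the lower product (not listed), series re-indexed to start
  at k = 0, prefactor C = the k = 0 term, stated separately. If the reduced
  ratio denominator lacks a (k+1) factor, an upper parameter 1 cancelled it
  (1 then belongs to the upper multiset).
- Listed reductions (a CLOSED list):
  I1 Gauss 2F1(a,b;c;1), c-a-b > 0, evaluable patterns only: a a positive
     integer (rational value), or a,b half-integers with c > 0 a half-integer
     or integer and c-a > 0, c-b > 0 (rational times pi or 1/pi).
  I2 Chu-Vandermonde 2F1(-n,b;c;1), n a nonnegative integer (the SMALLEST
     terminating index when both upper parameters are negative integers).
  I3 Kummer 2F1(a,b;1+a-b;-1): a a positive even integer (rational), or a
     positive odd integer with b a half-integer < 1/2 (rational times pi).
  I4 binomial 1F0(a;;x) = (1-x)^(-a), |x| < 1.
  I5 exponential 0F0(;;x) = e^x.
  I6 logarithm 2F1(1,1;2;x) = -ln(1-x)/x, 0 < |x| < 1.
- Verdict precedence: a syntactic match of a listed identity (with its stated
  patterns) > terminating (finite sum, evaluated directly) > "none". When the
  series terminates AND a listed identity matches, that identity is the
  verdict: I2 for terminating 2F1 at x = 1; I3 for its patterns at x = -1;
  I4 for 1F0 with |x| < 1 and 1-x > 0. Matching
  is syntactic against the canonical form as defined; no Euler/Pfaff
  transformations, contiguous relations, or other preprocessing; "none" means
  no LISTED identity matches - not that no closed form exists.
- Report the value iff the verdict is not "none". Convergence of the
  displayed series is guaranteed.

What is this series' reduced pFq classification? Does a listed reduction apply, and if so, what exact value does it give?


Reduced: x = 4/3, 2F2, upper = {-5/2, 4}, lower = {-4/3, -1/2}, C = -1. Verdict: none. Every listed pattern misses the 2F2 form at 4/3, upper {-5/2, 4}.

First insight: t_0 being -1, roots of the ratio polynomials (prefactor -1) are the negated parameters.
Adjacent-term ratio: r(k) = (4/3) * (k-5/2) (k+4) / [(k-4/3) (k-1/2) (k+1)] - rational in k, leading ratio (4/3); with t_0 = -1, classification follows.


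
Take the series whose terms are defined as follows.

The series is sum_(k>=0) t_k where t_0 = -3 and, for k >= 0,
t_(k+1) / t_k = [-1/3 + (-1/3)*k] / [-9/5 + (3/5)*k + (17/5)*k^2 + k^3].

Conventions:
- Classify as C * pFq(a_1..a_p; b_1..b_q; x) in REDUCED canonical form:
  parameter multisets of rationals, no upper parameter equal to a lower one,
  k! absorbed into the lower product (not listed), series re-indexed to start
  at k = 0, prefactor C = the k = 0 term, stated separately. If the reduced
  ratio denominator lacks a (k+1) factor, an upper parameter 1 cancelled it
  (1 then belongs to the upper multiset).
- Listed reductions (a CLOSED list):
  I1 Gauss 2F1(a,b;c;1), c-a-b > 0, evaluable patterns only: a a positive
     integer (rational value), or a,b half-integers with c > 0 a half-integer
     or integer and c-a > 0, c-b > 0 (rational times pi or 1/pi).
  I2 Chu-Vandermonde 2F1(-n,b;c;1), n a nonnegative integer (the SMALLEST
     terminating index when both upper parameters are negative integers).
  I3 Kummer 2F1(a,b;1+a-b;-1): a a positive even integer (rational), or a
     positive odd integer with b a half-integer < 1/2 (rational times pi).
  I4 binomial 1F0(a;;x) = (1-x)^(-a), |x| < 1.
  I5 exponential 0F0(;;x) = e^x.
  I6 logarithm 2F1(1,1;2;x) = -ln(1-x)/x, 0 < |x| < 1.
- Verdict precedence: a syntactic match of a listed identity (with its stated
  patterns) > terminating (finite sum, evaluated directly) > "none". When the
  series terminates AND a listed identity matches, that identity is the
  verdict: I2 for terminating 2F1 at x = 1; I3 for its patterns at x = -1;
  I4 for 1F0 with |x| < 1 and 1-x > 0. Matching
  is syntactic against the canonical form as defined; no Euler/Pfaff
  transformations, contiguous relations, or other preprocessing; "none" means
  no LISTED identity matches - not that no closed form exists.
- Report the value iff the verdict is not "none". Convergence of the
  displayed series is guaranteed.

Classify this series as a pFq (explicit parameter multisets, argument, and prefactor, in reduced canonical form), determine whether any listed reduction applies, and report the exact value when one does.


Prefactor -3, argument -1/3: 1F2 with upper {1} over lower {-3/5, 3}. Verdict: none - this 1F2 at x = -1/3 matches no listed pattern, and upper {1} holds no stopper.

Key step: x = (-1/3) and roots of the ratio polynomials (prefactor -3) are the negated parameters.
Ratio: r(k) = (-1/3) * (k+1) / [(k-3/5) (k+3) (k+1)] - poly over poly, x = (-1/3) from leading terms; C = -3 at k = 0.


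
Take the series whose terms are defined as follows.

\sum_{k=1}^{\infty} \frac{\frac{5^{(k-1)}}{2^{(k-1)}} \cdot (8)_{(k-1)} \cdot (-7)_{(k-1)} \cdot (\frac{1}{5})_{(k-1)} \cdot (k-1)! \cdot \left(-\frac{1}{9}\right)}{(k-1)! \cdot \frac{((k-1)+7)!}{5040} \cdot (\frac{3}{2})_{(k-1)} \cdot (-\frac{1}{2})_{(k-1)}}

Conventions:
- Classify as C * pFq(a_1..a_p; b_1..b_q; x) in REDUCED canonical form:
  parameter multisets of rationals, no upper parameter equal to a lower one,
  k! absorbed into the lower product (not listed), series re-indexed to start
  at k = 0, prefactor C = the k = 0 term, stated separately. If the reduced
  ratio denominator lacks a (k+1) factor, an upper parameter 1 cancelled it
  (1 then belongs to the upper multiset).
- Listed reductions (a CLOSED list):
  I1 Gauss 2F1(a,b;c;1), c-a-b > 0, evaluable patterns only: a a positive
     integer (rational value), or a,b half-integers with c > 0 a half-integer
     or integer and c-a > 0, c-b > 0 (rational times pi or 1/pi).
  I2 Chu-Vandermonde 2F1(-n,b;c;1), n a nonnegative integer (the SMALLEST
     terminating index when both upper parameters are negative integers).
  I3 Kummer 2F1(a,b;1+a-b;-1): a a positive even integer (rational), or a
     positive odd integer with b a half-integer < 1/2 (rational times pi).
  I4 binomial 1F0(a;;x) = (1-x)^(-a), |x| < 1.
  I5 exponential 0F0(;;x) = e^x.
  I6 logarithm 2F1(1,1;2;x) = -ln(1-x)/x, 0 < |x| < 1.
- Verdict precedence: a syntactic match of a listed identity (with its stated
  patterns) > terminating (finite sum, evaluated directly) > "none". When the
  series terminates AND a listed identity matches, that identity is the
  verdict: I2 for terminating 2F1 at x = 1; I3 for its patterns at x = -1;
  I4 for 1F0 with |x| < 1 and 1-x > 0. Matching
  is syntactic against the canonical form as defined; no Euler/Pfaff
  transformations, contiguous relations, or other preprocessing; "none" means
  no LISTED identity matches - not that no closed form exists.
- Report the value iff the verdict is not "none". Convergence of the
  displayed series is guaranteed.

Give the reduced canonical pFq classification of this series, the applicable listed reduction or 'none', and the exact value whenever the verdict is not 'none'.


At argument \frac{5}{2}: a 3F2 with upper {-7, \frac{1}{5}, 1}, lower {-\frac{1}{2}, \frac{3}{2}}, scaled by C = -\frac{1}{9}. Verdict: terminating. (-7)_k vanishes past k = 7, leaving a 8-term sum, computed directly. Hence: -\frac{137387}{66825}.

Structural cue: x = \frac{5}{2} and the parameter 8 appears in both the upper and lower lists and cancels.
Ratio: r(k) = \frac{5}{2} * (k-7) (k+\frac{1}{5}) (k+1) / [(k-\frac{1}{2}) (k+\frac{3}{2}) (k+1)] - rational; roots negated = parameters, x = \frac{5}{2}, C = -\frac{1}{9}.


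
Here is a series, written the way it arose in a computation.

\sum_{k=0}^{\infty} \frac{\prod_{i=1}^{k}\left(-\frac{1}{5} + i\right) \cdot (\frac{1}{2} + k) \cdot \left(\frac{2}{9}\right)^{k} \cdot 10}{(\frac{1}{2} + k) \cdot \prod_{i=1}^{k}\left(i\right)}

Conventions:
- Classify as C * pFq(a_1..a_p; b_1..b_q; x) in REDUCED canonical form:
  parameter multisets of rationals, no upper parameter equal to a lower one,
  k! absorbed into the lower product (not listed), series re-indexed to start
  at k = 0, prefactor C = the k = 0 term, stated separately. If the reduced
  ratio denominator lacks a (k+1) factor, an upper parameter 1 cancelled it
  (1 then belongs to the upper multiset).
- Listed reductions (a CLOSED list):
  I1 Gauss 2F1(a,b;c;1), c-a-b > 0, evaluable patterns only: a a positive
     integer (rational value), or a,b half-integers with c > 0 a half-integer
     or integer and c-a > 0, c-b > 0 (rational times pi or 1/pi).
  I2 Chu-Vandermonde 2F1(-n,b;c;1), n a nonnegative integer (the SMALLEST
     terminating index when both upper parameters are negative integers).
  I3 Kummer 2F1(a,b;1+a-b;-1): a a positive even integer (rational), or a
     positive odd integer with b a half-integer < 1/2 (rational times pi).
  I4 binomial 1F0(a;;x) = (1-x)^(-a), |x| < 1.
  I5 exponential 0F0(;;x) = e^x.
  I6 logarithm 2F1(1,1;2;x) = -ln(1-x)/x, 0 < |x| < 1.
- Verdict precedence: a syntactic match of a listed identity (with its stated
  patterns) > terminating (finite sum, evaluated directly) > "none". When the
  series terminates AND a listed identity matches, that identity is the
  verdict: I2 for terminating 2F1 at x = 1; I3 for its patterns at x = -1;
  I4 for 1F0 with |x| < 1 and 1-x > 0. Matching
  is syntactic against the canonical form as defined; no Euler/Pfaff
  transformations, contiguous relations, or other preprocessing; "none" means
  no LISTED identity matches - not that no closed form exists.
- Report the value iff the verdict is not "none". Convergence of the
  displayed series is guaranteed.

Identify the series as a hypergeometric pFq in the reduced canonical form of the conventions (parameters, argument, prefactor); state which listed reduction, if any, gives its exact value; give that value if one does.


Classification (C = 10): 1F0 with upper {\frac{4}{5}}, lower {-}, argument x = \frac{2}{9}. Verdict at x = \frac{2}{9}: the I4 binomial reduction matches (the 1F0 binomial series: exponent -4/5, x = \frac{2}{9}). Value: 10 \cdot \left(\frac{7}{9}\right)^{-\frac{4}{5}}.

The tell: x = \frac{2}{9} and the running product (prefactor 10) telescopes to a rising factorial.
Adjacent-term ratio: r(k) = \frac{2}{9} * (k+\frac{4}{5}) / [(k+1)] - rational in k, leading ratio \frac{2}{9}; with t_0 = 10, classification follows.


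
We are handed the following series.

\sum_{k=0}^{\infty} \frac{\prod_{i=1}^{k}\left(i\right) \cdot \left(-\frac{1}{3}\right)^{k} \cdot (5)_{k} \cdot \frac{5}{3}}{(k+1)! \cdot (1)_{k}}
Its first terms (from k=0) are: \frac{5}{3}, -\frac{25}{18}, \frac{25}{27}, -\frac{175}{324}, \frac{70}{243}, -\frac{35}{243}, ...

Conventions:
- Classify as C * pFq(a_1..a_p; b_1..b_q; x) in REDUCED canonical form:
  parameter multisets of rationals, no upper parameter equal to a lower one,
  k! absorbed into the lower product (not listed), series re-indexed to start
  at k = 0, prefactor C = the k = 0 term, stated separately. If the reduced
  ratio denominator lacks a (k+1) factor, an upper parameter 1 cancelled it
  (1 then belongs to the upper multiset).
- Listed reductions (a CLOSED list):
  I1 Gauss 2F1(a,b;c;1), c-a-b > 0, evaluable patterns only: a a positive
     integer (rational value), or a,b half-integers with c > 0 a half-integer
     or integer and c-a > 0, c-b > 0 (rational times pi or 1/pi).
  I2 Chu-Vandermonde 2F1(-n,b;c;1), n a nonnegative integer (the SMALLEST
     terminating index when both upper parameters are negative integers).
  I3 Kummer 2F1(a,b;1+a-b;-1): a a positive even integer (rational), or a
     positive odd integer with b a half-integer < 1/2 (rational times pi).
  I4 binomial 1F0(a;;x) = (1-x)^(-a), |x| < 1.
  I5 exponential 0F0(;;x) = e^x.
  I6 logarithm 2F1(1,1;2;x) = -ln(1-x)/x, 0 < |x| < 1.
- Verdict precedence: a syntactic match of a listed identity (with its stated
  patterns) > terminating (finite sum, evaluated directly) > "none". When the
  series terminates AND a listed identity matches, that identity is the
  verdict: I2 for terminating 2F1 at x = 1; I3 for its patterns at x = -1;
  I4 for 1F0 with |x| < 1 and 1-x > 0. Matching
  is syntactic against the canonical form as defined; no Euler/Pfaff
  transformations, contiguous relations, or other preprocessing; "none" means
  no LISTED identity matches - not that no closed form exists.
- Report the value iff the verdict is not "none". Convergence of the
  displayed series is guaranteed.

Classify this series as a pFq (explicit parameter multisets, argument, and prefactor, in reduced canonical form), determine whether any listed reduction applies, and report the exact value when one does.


First insight: from the first term \frac{5}{3}: (1)_k (C = 5/3, x = -1/3) is k! itself.
Consecutive-term ratio: r(k) = -\frac{1}{3} * (k+1) (k+5) / [(k+2) (k+1)] - rational in k. x = -\frac{1}{3}; t_0 = \frac{5}{3}; negate the roots.

Reduced: x = -\frac{1}{3}, 2F1, upper = {1, 5}, lower = {2}, C = \frac{5}{3}. Verdict: none - this 2F1 at x = -\frac{1}{3} matches no listed pattern, and upper {1, 5} holds no stopper.


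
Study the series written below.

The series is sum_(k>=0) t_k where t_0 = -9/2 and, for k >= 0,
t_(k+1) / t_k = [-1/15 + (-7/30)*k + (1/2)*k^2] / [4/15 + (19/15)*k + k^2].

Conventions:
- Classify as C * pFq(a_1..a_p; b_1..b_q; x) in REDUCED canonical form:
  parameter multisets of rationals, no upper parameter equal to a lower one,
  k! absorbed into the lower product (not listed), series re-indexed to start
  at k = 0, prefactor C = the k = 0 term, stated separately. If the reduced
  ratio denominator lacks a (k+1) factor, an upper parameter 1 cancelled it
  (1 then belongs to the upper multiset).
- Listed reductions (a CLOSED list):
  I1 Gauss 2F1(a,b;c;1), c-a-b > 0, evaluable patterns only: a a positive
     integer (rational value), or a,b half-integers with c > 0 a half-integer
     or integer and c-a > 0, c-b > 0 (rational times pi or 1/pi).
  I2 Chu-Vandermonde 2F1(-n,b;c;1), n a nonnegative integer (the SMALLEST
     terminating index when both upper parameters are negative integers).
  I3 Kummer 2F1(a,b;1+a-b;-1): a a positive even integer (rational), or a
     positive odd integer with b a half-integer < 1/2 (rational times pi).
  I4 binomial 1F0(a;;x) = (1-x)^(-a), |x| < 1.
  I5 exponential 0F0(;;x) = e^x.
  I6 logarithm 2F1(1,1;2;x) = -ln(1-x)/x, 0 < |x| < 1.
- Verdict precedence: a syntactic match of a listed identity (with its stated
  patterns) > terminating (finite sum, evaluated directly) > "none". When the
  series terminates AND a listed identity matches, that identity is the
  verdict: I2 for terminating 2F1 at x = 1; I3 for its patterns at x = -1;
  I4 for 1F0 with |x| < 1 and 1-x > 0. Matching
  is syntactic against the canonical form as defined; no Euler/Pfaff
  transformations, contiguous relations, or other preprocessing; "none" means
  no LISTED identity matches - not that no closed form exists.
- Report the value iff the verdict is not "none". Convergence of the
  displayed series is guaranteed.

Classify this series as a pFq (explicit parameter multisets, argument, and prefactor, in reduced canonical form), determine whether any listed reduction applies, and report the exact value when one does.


This is -9/2 * 2F1(-2/3, 1/5; 4/15; 1/2) in reduced canonical form. Verdict: none - this 2F1 at x = 1/2 matches no listed pattern, and upper {-2/3, 1/5} holds no stopper.

Key observation: from the first term -9/2: factor the ratio over Q (C = -9/2): negated roots = parameters.
Adjacent-term ratio: r(k) = (1/2) * (k-2/3) (k+1/5) / [(k+4/15) (k+1)] - rational in k, leading ratio (1/2); with t_0 = -9/2, classification follows.


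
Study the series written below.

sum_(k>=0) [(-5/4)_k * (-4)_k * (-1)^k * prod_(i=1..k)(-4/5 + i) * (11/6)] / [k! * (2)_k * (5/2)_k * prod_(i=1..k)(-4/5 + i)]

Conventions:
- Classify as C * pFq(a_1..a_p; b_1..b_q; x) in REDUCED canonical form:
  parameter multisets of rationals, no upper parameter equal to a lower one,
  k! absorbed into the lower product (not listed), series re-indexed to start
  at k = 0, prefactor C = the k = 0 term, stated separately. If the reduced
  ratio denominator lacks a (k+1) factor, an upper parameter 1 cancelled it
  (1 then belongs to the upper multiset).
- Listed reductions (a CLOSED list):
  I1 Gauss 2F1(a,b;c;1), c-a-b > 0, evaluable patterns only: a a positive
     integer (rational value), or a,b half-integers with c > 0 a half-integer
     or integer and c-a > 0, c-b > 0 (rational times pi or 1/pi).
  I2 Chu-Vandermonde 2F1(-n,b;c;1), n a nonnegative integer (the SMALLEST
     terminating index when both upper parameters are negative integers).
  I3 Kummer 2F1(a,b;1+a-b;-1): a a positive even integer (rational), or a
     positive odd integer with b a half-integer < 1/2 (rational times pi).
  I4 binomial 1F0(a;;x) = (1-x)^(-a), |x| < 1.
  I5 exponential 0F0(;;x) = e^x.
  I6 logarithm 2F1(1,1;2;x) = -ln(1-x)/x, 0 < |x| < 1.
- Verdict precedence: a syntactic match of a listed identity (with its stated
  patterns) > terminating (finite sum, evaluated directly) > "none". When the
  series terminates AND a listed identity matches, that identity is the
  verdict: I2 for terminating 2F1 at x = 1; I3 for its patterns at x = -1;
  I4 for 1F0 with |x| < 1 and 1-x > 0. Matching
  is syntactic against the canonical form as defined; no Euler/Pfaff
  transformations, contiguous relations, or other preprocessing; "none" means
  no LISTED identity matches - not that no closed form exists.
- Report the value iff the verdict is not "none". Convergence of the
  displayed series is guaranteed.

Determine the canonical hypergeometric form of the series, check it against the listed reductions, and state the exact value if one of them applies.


Canonical form: C = 11/6 times 2F2 with upper {-4, -5/4}, lower {2, 5/2}, x = -1. Verdict: terminating. (-4)_k vanishes past k = 4, leaving a 5-term sum, computed directly. Exact value: 5429/80640.

First insight: from the first term 11/6: the parameter 1/5 appears in both the upper and lower lists and cancels.
Consecutive-term ratio: r(k) = (-1) * (k-4) (k-5/4) / [(k+2) (k+5/2) (k+1)] - rational in k. x = (-1); t_0 = 11/6; negate the roots.


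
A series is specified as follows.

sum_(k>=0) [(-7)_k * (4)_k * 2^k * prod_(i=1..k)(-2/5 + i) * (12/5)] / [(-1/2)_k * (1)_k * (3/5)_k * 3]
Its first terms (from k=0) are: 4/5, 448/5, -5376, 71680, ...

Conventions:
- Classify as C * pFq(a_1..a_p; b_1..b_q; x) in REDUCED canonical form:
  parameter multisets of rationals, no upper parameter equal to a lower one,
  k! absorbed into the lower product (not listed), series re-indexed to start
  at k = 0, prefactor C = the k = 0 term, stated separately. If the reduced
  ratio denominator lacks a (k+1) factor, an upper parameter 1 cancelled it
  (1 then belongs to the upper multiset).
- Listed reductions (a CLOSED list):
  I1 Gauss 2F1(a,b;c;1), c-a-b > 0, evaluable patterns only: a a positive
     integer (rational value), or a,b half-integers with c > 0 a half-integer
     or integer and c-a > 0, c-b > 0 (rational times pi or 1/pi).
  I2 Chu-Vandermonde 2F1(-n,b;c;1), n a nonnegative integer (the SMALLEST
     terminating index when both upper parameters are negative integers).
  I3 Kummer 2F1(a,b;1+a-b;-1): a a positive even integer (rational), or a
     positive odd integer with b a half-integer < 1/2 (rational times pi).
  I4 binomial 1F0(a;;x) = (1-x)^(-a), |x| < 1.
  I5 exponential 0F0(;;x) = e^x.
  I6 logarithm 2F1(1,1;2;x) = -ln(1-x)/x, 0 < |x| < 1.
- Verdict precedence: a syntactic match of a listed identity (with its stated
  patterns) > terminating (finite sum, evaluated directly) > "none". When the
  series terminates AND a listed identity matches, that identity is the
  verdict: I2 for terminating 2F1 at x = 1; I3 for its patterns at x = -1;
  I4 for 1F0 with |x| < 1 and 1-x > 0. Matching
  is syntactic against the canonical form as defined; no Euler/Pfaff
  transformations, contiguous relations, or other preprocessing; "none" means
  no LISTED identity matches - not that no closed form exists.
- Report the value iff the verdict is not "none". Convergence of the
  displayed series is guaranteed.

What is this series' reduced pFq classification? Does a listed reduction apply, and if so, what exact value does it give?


Prefactor 4/5, argument 2: 2F1 with upper {-7, 4} over lower {-1/2}. Verdict: terminating - the sum ends at index 7 because -7 is a negative integer; exact evaluation follows. Its exact value is 3332204/55.

The tell: t_0 being 4/5, the constant factors (prefactor 4/5) combine into one prefactor.
Step ratio: r(k) = 2 * (k-7) (k+4) / [(k-1/2) (k+1)] ; factor over Q: parameters, x = 2, and C = 4/5.


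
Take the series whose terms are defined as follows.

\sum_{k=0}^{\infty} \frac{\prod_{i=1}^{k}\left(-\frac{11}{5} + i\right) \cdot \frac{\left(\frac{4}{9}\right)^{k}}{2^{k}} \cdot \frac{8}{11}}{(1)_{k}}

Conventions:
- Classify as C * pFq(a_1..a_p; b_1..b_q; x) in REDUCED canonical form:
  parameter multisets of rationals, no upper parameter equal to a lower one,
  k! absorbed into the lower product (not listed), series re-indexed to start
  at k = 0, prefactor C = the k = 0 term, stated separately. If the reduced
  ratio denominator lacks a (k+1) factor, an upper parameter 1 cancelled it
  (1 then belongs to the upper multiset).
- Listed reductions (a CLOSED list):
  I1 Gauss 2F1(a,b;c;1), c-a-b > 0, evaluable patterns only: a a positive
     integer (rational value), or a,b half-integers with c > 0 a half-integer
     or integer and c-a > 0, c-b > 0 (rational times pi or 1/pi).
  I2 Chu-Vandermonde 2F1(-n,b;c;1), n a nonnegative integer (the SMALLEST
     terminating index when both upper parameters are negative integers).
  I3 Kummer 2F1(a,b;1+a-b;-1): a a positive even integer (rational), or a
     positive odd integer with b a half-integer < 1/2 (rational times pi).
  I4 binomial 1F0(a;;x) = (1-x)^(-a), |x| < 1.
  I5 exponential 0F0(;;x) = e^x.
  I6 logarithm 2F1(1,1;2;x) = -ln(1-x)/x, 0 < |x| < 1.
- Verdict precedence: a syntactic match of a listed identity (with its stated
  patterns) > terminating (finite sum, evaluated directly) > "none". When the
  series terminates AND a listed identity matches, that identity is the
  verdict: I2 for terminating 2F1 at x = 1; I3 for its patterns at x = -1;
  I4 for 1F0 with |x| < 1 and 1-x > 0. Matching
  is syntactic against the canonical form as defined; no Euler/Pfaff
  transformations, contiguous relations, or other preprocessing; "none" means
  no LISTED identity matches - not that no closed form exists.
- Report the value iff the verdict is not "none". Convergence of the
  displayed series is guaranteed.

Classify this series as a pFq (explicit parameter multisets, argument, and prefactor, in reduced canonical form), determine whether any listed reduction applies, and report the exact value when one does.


With C = \frac{8}{11}: the canonical form is 1F0(-\frac{6}{5}; -; \frac{2}{9}). Verdict (x = \frac{2}{9}): the binomial series (I4) applies (the 1F0 binomial series: exponent 6/5, x = \frac{2}{9}). Its exact value is \frac{8}{11} \cdot \left(\frac{7}{9}\right)^{\frac{6}{5}}.

The tell: t_0 = \frac{8}{11} here, and the running product (C = 8/11, x = 2/9) telescopes to a rising factorial.
Term ratio: r(k) = \frac{2}{9} * (k-\frac{6}{5}) / [(k+1)] - rational; roots negated = parameters, x = \frac{2}{9}, C = \frac{8}{11}.


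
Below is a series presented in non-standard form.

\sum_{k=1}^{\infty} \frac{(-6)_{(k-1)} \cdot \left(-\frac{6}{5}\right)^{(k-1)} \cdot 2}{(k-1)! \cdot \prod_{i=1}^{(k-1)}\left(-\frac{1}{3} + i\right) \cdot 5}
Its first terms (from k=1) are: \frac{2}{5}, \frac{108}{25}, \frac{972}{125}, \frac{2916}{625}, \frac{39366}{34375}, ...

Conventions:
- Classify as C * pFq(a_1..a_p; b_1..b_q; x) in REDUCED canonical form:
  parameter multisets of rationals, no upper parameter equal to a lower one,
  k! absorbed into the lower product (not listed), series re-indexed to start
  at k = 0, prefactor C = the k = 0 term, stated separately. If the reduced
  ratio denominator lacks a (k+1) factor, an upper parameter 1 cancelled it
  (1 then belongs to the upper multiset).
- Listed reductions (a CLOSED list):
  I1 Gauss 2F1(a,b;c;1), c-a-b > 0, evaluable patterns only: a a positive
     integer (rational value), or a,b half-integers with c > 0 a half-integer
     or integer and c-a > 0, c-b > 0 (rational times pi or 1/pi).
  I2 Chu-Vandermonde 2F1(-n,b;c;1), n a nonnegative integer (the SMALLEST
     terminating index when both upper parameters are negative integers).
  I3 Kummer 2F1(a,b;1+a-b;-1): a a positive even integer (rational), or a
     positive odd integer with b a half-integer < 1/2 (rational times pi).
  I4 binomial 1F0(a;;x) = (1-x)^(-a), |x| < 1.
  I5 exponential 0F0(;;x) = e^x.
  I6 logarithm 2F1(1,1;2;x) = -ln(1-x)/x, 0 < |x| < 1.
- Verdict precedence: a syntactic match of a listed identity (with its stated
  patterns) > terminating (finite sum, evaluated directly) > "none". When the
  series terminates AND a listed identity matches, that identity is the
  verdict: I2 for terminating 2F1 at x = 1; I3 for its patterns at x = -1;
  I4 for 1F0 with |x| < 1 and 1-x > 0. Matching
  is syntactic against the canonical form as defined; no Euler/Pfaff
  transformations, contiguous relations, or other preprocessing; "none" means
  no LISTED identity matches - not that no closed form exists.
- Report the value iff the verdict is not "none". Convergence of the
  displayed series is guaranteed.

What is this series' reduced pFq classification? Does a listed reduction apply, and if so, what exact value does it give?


Structural cue: with t_0 = \frac{2}{5}, the constant factors (C = 2/5, x = -6/5) combine into one prefactor.
Consecutive-term ratio: r(k) = -\frac{6}{5} * (k-6) / [(k+\frac{2}{3}) (k+1)] - rational in k, leading ratio -\frac{6}{5}; with t_0 = \frac{2}{5}, classification follows.

At argument -\frac{6}{5}: a 1F1 with upper {-6}, lower {\frac{2}{3}}, scaled by C = \frac{2}{5}. Verdict: terminating - upper parameter -6 makes this a finite sum (last index 6), evaluated exactly. Exact value: \frac{9423133744}{511328125}.
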